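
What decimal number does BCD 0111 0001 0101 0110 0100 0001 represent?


Each 4-bit group → digit:
  0111 → 7
  0001 → 1
  0101 → 5
  0110 → 6
  0100 → 4
  0001 → 1
= 715641


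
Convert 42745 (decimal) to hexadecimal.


Divide by 16 repeatedly:
42745 ÷ 16 = 2671 remainder 9 (9)
2671 ÷ 16 = 166 remainder 15 (F)
166 ÷ 16 = 10 remainder 6 (6)
10 ÷ 16 = 0 remainder 10 (A)
Reading remainders bottom-up:
= 0xA6F9


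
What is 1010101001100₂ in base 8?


Group into 3-bit groups: 001010101001100
  001 = 1
  010 = 2
  101 = 5
  001 = 1
  100 = 4
= 0o12514


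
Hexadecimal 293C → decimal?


Positional values:
Position 0: C × 16^0 = 12 × 1 = 12
Position 1: 3 × 16^1 = 3 × 16 = 48
Position 2: 9 × 16^2 = 9 × 256 = 2304
Position 3: 2 × 16^3 = 2 × 4096 = 8192
Sum = 12 + 48 + 2304 + 8192
= 10556


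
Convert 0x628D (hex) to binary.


Each hex digit → 4 binary bits:
  6 = 0110
  2 = 0010
  8 = 1000
  D = 1101
Concatenate: 0110 0010 1000 1101
= 0110001010001101


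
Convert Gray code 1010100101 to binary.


Gray code: 1010100101
MSB stays the same: 1
Each subsequent bit = prev_binary XOR current_gray:
  B[1] = 1 XOR 0 = 1
  B[2] = 1 XOR 1 = 0
  B[3] = 0 XOR 0 = 0
  B[4] = 0 XOR 1 = 1
  B[5] = 1 XOR 0 = 1
  B[6] = 1 XOR 0 = 1
  B[7] = 1 XOR 1 = 0
  B[8] = 0 XOR 0 = 0
  B[9] = 0 XOR 1 = 1
= 1100111001 (825 decimal)


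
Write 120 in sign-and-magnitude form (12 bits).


Sign bit: 0 (positive)
Magnitude: 120 = 00001111000
= 000001111000


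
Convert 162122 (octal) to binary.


Each octal digit → 3 binary bits:
  1 = 001
  6 = 110
  2 = 010
  1 = 001
  2 = 010
  2 = 010
Concatenate: 001 110 010 001 010 010
= 001110010001010010


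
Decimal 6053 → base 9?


Divide by 9 repeatedly:
6053 ÷ 9 = 672 remainder 5
672 ÷ 9 = 74 remainder 6
74 ÷ 9 = 8 remainder 2
8 ÷ 9 = 0 remainder 8
Reading remainders bottom-up:
= 8265


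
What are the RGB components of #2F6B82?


Hex: #2F6B82
R = 2F₁₆ = 47
G = 6B₁₆ = 107
B = 82₁₆ = 130
= RGB(47, 107, 130)


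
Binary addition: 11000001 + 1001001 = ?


Align and add column by column (LSB to MSB, carry propagating):
  011000001
+ 001001001
  ---------
  col 0: 1 + 1 + 0 (carry in) = 2 → bit 0, carry out 1
  col 1: 0 + 0 + 1 (carry in) = 1 → bit 1, carry out 0
  col 2: 0 + 0 + 0 (carry in) = 0 → bit 0, carry out 0
  col 3: 0 + 1 + 0 (carry in) = 1 → bit 1, carry out 0
  col 4: 0 + 0 + 0 (carry in) = 0 → bit 0, carry out 0
  col 5: 0 + 0 + 0 (carry in) = 0 → bit 0, carry out 0
  col 6: 1 + 1 + 0 (carry in) = 2 → bit 0, carry out 1
  col 7: 1 + 0 + 1 (carry in) = 2 → bit 0, carry out 1
  col 8: 0 + 0 + 1 (carry in) = 1 → bit 1, carry out 0
Reading bits MSB→LSB: 100001010
Strip leading zeros: 100001010
= 100001010


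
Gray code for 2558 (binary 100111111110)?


Binary: 100111111110
Gray code: G = B XOR (B >> 1)
B >> 1 = 010011111111
100111111110 XOR 010011111111:
  1 XOR 0 = 1
  0 XOR 1 = 1
  0 XOR 0 = 0
  1 XOR 0 = 1
  1 XOR 1 = 0
  1 XOR 1 = 0
  1 XOR 1 = 0
  1 XOR 1 = 0
  1 XOR 1 = 0
  1 XOR 1 = 0
  1 XOR 1 = 0
  0 XOR 1 = 1
= 110100000001


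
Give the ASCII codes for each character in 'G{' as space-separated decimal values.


String: 'G{'  (2 characters)
Per-character ASCII lookup:
  'G': uppercase starts at 65: 'G' = 65 + 6 = 71
  '{': special character: '{' = 123
= 71 123


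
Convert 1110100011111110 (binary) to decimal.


Positional values:
Bit 1: 1 × 2^1 = 2
Bit 2: 1 × 2^2 = 4
Bit 3: 1 × 2^3 = 8
Bit 4: 1 × 2^4 = 16
Bit 5: 1 × 2^5 = 32
Bit 6: 1 × 2^6 = 64
Bit 7: 1 × 2^7 = 128
Bit 11: 1 × 2^11 = 2048
Bit 13: 1 × 2^13 = 8192
Bit 14: 1 × 2^14 = 16384
Bit 15: 1 × 2^15 = 32768
Sum = 2 + 4 + 8 + 16 + 32 + 64 + 128 + 2048 + 8192 + 16384 + 32768
= 59646


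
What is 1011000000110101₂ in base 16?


Group into 4-bit nibbles: 1011000000110101
  1011 = B
  0000 = 0
  0011 = 3
  0101 = 5
= 0xB035


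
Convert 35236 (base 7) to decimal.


Positional values (base 7):
  6 × 7^0 = 6 × 1 = 6
  3 × 7^1 = 3 × 7 = 21
  2 × 7^2 = 2 × 49 = 98
  5 × 7^3 = 5 × 343 = 1715
  3 × 7^4 = 3 × 2401 = 7203
Sum = 6 + 21 + 98 + 1715 + 7203
= 9043


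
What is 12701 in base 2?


Divide by 2 repeatedly:
12701 ÷ 2 = 6350 remainder 1
6350 ÷ 2 = 3175 remainder 0
3175 ÷ 2 = 1587 remainder 1
1587 ÷ 2 = 793 remainder 1
793 ÷ 2 = 396 remainder 1
396 ÷ 2 = 198 remainder 0
198 ÷ 2 = 99 remainder 0
99 ÷ 2 = 49 remainder 1
49 ÷ 2 = 24 remainder 1
24 ÷ 2 = 12 remainder 0
12 ÷ 2 = 6 remainder 0
6 ÷ 2 = 3 remainder 0
3 ÷ 2 = 1 remainder 1
1 ÷ 2 = 0 remainder 1
Reading remainders bottom-up:
= 11000110011101


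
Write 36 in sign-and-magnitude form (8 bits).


Sign bit: 0 (positive)
Magnitude: 36 = 0100100
= 00100100


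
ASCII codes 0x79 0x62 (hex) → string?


Codes (hex): 0x79 0x62
Per-code ASCII lookup:
  0x79 = 121  (range 97-122: lowercase, 121 - 97 = 24) → 'y'
  0x62 = 98  (range 97-122: lowercase, 98 - 97 = 1) → 'b'
= 'yb'


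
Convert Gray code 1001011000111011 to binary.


Gray code: 1001011000111011
MSB stays the same: 1
Each subsequent bit = prev_binary XOR current_gray:
  B[1] = 1 XOR 0 = 1
  B[2] = 1 XOR 0 = 1
  B[3] = 1 XOR 1 = 0
  B[4] = 0 XOR 0 = 0
  B[5] = 0 XOR 1 = 1
  B[6] = 1 XOR 1 = 0
  B[7] = 0 XOR 0 = 0
  B[8] = 0 XOR 0 = 0
  B[9] = 0 XOR 0 = 0
  B[10] = 0 XOR 1 = 1
  B[11] = 1 XOR 1 = 0
  B[12] = 0 XOR 1 = 1
  B[13] = 1 XOR 0 = 1
  B[14] = 1 XOR 1 = 0
  B[15] = 0 XOR 1 = 1
= 1110010000101101 (58413 decimal)


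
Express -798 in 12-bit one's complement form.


Original: 001100011110
Invert all bits:
  bit 0: 0 → 1
  bit 1: 0 → 1
  bit 2: 1 → 0
  bit 3: 1 → 0
  bit 4: 0 → 1
  bit 5: 0 → 1
  bit 6: 0 → 1
  bit 7: 1 → 0
  bit 8: 1 → 0
  bit 9: 1 → 0
  bit 10: 1 → 0
  bit 11: 0 → 1
= 110011100001


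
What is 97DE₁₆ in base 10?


Positional values:
Position 0: E × 16^0 = 14 × 1 = 14
Position 1: D × 16^1 = 13 × 16 = 208
Position 2: 7 × 16^2 = 7 × 256 = 1792
Position 3: 9 × 16^3 = 9 × 4096 = 36864
Sum = 14 + 208 + 1792 + 36864
= 38878


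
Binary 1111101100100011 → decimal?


Positional values:
Bit 0: 1 × 2^0 = 1
Bit 1: 1 × 2^1 = 2
Bit 5: 1 × 2^5 = 32
Bit 8: 1 × 2^8 = 256
Bit 9: 1 × 2^9 = 512
Bit 11: 1 × 2^11 = 2048
Bit 12: 1 × 2^12 = 4096
Bit 13: 1 × 2^13 = 8192
Bit 14: 1 × 2^14 = 16384
Bit 15: 1 × 2^15 = 32768
Sum = 1 + 2 + 32 + 256 + 512 + 2048 + 4096 + 8192 + 16384 + 32768
= 64291


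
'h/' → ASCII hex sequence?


String: 'h/'  (2 characters)
Per-character ASCII lookup:
  'h': lowercase starts at 97: 'h' = 97 + 7 = 104 → 0x68
  '/': special character: '/' = 47 → 0x2F
= 0x68 0x2F


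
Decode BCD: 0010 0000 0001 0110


Each 4-bit group → digit:
  0010 → 2
  0000 → 0
  0001 → 1
  0110 → 6
= 2016


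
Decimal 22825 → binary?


Divide by 2 repeatedly:
22825 ÷ 2 = 11412 remainder 1
11412 ÷ 2 = 5706 remainder 0
5706 ÷ 2 = 2853 remainder 0
2853 ÷ 2 = 1426 remainder 1
1426 ÷ 2 = 713 remainder 0
713 ÷ 2 = 356 remainder 1
356 ÷ 2 = 178 remainder 0
178 ÷ 2 = 89 remainder 0
89 ÷ 2 = 44 remainder 1
44 ÷ 2 = 22 remainder 0
22 ÷ 2 = 11 remainder 0
11 ÷ 2 = 5 remainder 1
5 ÷ 2 = 2 remainder 1
2 ÷ 2 = 1 remainder 0
1 ÷ 2 = 0 remainder 1
Reading remainders bottom-up:
= 101100100101001


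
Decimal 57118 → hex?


Divide by 16 repeatedly:
57118 ÷ 16 = 3569 remainder 14 (E)
3569 ÷ 16 = 223 remainder 1 (1)
223 ÷ 16 = 13 remainder 15 (F)
13 ÷ 16 = 0 remainder 13 (D)
Reading remainders bottom-up:
= 0xDF1E


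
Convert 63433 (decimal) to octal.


Divide by 8 repeatedly:
63433 ÷ 8 = 7929 remainder 1
7929 ÷ 8 = 991 remainder 1
991 ÷ 8 = 123 remainder 7
123 ÷ 8 = 15 remainder 3
15 ÷ 8 = 1 remainder 7
1 ÷ 8 = 0 remainder 1
Reading remainders bottom-up:
= 0o173711


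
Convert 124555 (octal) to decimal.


Positional values:
Position 0: 5 × 8^0 = 5
Position 1: 5 × 8^1 = 40
Position 2: 5 × 8^2 = 320
Position 3: 4 × 8^3 = 2048
Position 4: 2 × 8^4 = 8192
Position 5: 1 × 8^5 = 32768
Sum = 5 + 40 + 320 + 2048 + 8192 + 32768
= 43373


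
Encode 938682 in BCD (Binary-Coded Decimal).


Each digit → 4-bit binary:
  9 → 1001
  3 → 0011
  8 → 1000
  6 → 0110
  8 → 1000
  2 → 0010
= 1001 0011 1000 0110 1000 0010


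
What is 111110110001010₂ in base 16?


Group into 4-bit nibbles: 0111110110001010
  0111 = 7
  1101 = D
  1000 = 8
  1010 = A
= 0x7D8A


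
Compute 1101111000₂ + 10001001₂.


Align and add column by column (LSB to MSB, carry propagating):
  01101111000
+ 00010001001
  -----------
  col 0: 0 + 1 + 0 (carry in) = 1 → bit 1, carry out 0
  col 1: 0 + 0 + 0 (carry in) = 0 → bit 0, carry out 0
  col 2: 0 + 0 + 0 (carry in) = 0 → bit 0, carry out 0
  col 3: 1 + 1 + 0 (carry in) = 2 → bit 0, carry out 1
  col 4: 1 + 0 + 1 (carry in) = 2 → bit 0, carry out 1
  col 5: 1 + 0 + 1 (carry in) = 2 → bit 0, carry out 1
  col 6: 1 + 0 + 1 (carry in) = 2 → bit 0, carry out 1
  col 7: 0 + 1 + 1 (carry in) = 2 → bit 0, carry out 1
  col 8: 1 + 0 + 1 (carry in) = 2 → bit 0, carry out 1
  col 9: 1 + 0 + 1 (carry in) = 2 → bit 0, carry out 1
  col 10: 0 + 0 + 1 (carry in) = 1 → bit 1, carry out 0
Reading bits MSB→LSB: 10000000001
Strip leading zeros: 10000000001
= 10000000001


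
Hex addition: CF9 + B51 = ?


Align and add column by column (LSB to MSB, each column mod 16 with carry):
  0CF9
+ 0B51
  ----
  col 0: 9(9) + 1(1) + 0 (carry in) = 10 → A(10), carry out 0
  col 1: F(15) + 5(5) + 0 (carry in) = 20 → 4(4), carry out 1
  col 2: C(12) + B(11) + 1 (carry in) = 24 → 8(8), carry out 1
  col 3: 0(0) + 0(0) + 1 (carry in) = 1 → 1(1), carry out 0
Reading digits MSB→LSB: 184A
Strip leading zeros: 184A
= 0x184A


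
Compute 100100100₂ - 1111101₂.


Align and subtract column by column (LSB to MSB, borrowing when needed):
  100100100
- 001111101
  ---------
  col 0: (0 - 0 borrow-in) - 1 → borrow from next column: (0+2) - 1 = 1, borrow out 1
  col 1: (0 - 1 borrow-in) - 0 → borrow from next column: (-1+2) - 0 = 1, borrow out 1
  col 2: (1 - 1 borrow-in) - 1 → borrow from next column: (0+2) - 1 = 1, borrow out 1
  col 3: (0 - 1 borrow-in) - 1 → borrow from next column: (-1+2) - 1 = 0, borrow out 1
  col 4: (0 - 1 borrow-in) - 1 → borrow from next column: (-1+2) - 1 = 0, borrow out 1
  col 5: (1 - 1 borrow-in) - 1 → borrow from next column: (0+2) - 1 = 1, borrow out 1
  col 6: (0 - 1 borrow-in) - 1 → borrow from next column: (-1+2) - 1 = 0, borrow out 1
  col 7: (0 - 1 borrow-in) - 0 → borrow from next column: (-1+2) - 0 = 1, borrow out 1
  col 8: (1 - 1 borrow-in) - 0 → 0 - 0 = 0, borrow out 0
Reading bits MSB→LSB: 010100111
Strip leading zeros: 10100111
= 10100111


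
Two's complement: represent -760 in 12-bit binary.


Original: 001011111000
Step 1 - Invert all bits: 110100000111
Step 2 - Add 1: 110100000111 + 1
= 110100001000 (represents -760)


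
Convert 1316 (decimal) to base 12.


Divide by 12 repeatedly:
1316 ÷ 12 = 109 remainder 8
109 ÷ 12 = 9 remainder 1
9 ÷ 12 = 0 remainder 9
Reading remainders bottom-up:
= 918


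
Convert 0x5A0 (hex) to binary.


Each hex digit → 4 binary bits:
  5 = 0101
  A = 1010
  0 = 0000
Concatenate: 0101 1010 0000
= 010110100000


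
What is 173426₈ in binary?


Each octal digit → 3 binary bits:
  1 = 001
  7 = 111
  3 = 011
  4 = 100
  2 = 010
  6 = 110
Concatenate: 001 111 011 100 010 110
= 001111011100010110


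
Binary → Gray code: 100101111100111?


Binary: 100101111100111
Gray code: G = B XOR (B >> 1)
B >> 1 = 010010111110011
100101111100111 XOR 010010111110011:
  1 XOR 0 = 1
  0 XOR 1 = 1
  0 XOR 0 = 0
  1 XOR 0 = 1
  0 XOR 1 = 1
  1 XOR 0 = 1
  1 XOR 1 = 0
  1 XOR 1 = 0
  1 XOR 1 = 0
  1 XOR 1 = 0
  0 XOR 1 = 1
  0 XOR 0 = 0
  1 XOR 0 = 1
  1 XOR 1 = 0
  1 XOR 1 = 0
= 110111000010100


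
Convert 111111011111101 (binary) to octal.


Group into 3-bit groups: 111111011111101
  111 = 7
  111 = 7
  011 = 3
  111 = 7
  101 = 5
= 0o77375


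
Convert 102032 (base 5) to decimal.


Positional values (base 5):
  2 × 5^0 = 2 × 1 = 2
  3 × 5^1 = 3 × 5 = 15
  0 × 5^2 = 0 × 25 = 0
  2 × 5^3 = 2 × 125 = 250
  0 × 5^4 = 0 × 625 = 0
  1 × 5^5 = 1 × 3125 = 3125
Sum = 2 + 15 + 0 + 250 + 0 + 3125
= 3392


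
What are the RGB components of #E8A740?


Hex: #E8A740
R = E8₁₆ = 232
G = A7₁₆ = 167
B = 40₁₆ = 64
= RGB(232, 167, 64)


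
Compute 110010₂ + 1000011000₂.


Align and add column by column (LSB to MSB, carry propagating):
  00000110010
+ 01000011000
  -----------
  col 0: 0 + 0 + 0 (carry in) = 0 → bit 0, carry out 0
  col 1: 1 + 0 + 0 (carry in) = 1 → bit 1, carry out 0
  col 2: 0 + 0 + 0 (carry in) = 0 → bit 0, carry out 0
  col 3: 0 + 1 + 0 (carry in) = 1 → bit 1, carry out 0
  col 4: 1 + 1 + 0 (carry in) = 2 → bit 0, carry out 1
  col 5: 1 + 0 + 1 (carry in) = 2 → bit 0, carry out 1
  col 6: 0 + 0 + 1 (carry in) = 1 → bit 1, carry out 0
  col 7: 0 + 0 + 0 (carry in) = 0 → bit 0, carry out 0
  col 8: 0 + 0 + 0 (carry in) = 0 → bit 0, carry out 0
  col 9: 0 + 1 + 0 (carry in) = 1 → bit 1, carry out 0
  col 10: 0 + 0 + 0 (carry in) = 0 → bit 0, carry out 0
Reading bits MSB→LSB: 01001001010
Strip leading zeros: 1001001010
= 1001001010


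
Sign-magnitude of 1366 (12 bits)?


Sign bit: 0 (positive)
Magnitude: 1366 = 10101010110
= 010101010110


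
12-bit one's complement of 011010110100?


Original: 011010110100
Invert all bits:
  bit 0: 0 → 1
  bit 1: 1 → 0
  bit 2: 1 → 0
  bit 3: 0 → 1
  bit 4: 1 → 0
  bit 5: 0 → 1
  bit 6: 1 → 0
  bit 7: 1 → 0
  bit 8: 0 → 1
  bit 9: 1 → 0
  bit 10: 0 → 1
  bit 11: 0 → 1
= 100101001011


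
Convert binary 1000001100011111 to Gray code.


Binary: 1000001100011111
Gray code: G = B XOR (B >> 1)
B >> 1 = 0100000110001111
1000001100011111 XOR 0100000110001111:
  1 XOR 0 = 1
  0 XOR 1 = 1
  0 XOR 0 = 0
  0 XOR 0 = 0
  0 XOR 0 = 0
  0 XOR 0 = 0
  1 XOR 0 = 1
  1 XOR 1 = 0
  0 XOR 1 = 1
  0 XOR 0 = 0
  0 XOR 0 = 0
  1 XOR 0 = 1
  1 XOR 1 = 0
  1 XOR 1 = 0
  1 XOR 1 = 0
  1 XOR 1 = 0
= 1100001010010000


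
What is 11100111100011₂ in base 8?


Group into 3-bit groups: 011100111100011
  011 = 3
  100 = 4
  111 = 7
  100 = 4
  011 = 3
= 0o34743


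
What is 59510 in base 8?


Divide by 8 repeatedly:
59510 ÷ 8 = 7438 remainder 6
7438 ÷ 8 = 929 remainder 6
929 ÷ 8 = 116 remainder 1
116 ÷ 8 = 14 remainder 4
14 ÷ 8 = 1 remainder 6
1 ÷ 8 = 0 remainder 1
Reading remainders bottom-up:
= 0o164166


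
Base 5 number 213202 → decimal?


Positional values (base 5):
  2 × 5^0 = 2 × 1 = 2
  0 × 5^1 = 0 × 5 = 0
  2 × 5^2 = 2 × 25 = 50
  3 × 5^3 = 3 × 125 = 375
  1 × 5^4 = 1 × 625 = 625
  2 × 5^5 = 2 × 3125 = 6250
Sum = 2 + 0 + 50 + 375 + 625 + 6250
= 7302


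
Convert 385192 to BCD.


Each digit → 4-bit binary:
  3 → 0011
  8 → 1000
  5 → 0101
  1 → 0001
  9 → 1001
  2 → 0010
= 0011 1000 0101 0001 1001 0010


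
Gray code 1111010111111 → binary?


Gray code: 1111010111111
MSB stays the same: 1
Each subsequent bit = prev_binary XOR current_gray:
  B[1] = 1 XOR 1 = 0
  B[2] = 0 XOR 1 = 1
  B[3] = 1 XOR 1 = 0
  B[4] = 0 XOR 0 = 0
  B[5] = 0 XOR 1 = 1
  B[6] = 1 XOR 0 = 1
  B[7] = 1 XOR 1 = 0
  B[8] = 0 XOR 1 = 1
  B[9] = 1 XOR 1 = 0
  B[10] = 0 XOR 1 = 1
  B[11] = 1 XOR 1 = 0
  B[12] = 0 XOR 1 = 1
= 1010011010101 (5333 decimal)


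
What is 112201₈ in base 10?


Positional values:
Position 0: 1 × 8^0 = 1
Position 1: 0 × 8^1 = 0
Position 2: 2 × 8^2 = 128
Position 3: 2 × 8^3 = 1024
Position 4: 1 × 8^4 = 4096
Position 5: 1 × 8^5 = 32768
Sum = 1 + 0 + 128 + 1024 + 4096 + 32768
= 38017


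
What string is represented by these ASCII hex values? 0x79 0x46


Codes (hex): 0x79 0x46
Per-code ASCII lookup:
  0x79 = 121  (range 97-122: lowercase, 121 - 97 = 24) → 'y'
  0x46 = 70  (range 65-90: uppercase, 70 - 65 = 5) → 'F'
= 'yF'


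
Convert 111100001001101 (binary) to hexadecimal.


Group into 4-bit nibbles: 0111100001001101
  0111 = 7
  1000 = 8
  0100 = 4
  1101 = D
= 0x784D


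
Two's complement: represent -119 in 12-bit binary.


Original: 000001110111
Step 1 - Invert all bits: 111110001000
Step 2 - Add 1: 111110001000 + 1
= 111110001001 (represents -119)


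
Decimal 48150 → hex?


Divide by 16 repeatedly:
48150 ÷ 16 = 3009 remainder 6 (6)
3009 ÷ 16 = 188 remainder 1 (1)
188 ÷ 16 = 11 remainder 12 (C)
11 ÷ 16 = 0 remainder 11 (B)
Reading remainders bottom-up:
= 0xBC16


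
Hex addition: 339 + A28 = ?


Align and add column by column (LSB to MSB, each column mod 16 with carry):
  0339
+ 0A28
  ----
  col 0: 9(9) + 8(8) + 0 (carry in) = 17 → 1(1), carry out 1
  col 1: 3(3) + 2(2) + 1 (carry in) = 6 → 6(6), carry out 0
  col 2: 3(3) + A(10) + 0 (carry in) = 13 → D(13), carry out 0
  col 3: 0(0) + 0(0) + 0 (carry in) = 0 → 0(0), carry out 0
Reading digits MSB→LSB: 0D61
Strip leading zeros: D61
= 0xD61


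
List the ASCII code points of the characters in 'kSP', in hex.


String: 'kSP'  (3 characters)
Per-character ASCII lookup:
  'k': lowercase starts at 97: 'k' = 97 + 10 = 107 → 0x6B
  'S': uppercase starts at 65: 'S' = 65 + 18 = 83 → 0x53
  'P': uppercase starts at 65: 'P' = 65 + 15 = 80 → 0x50
= 0x6B 0x53 0x50


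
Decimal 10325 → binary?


Divide by 2 repeatedly:
10325 ÷ 2 = 5162 remainder 1
5162 ÷ 2 = 2581 remainder 0
2581 ÷ 2 = 1290 remainder 1
1290 ÷ 2 = 645 remainder 0
645 ÷ 2 = 322 remainder 1
322 ÷ 2 = 161 remainder 0
161 ÷ 2 = 80 remainder 1
80 ÷ 2 = 40 remainder 0
40 ÷ 2 = 20 remainder 0
20 ÷ 2 = 10 remainder 0
10 ÷ 2 = 5 remainder 0
5 ÷ 2 = 2 remainder 1
2 ÷ 2 = 1 remainder 0
1 ÷ 2 = 0 remainder 1
Reading remainders bottom-up:
= 10100001010101


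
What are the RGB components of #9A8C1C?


Hex: #9A8C1C
R = 9A₁₆ = 154
G = 8C₁₆ = 140
B = 1C₁₆ = 28
= RGB(154, 140, 28)


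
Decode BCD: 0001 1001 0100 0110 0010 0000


Each 4-bit group → digit:
  0001 → 1
  1001 → 9
  0100 → 4
  0110 → 6
  0010 → 2
  0000 → 0
= 194620


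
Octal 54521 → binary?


Each octal digit → 3 binary bits:
  5 = 101
  4 = 100
  5 = 101
  2 = 010
  1 = 001
Concatenate: 101 100 101 010 001
= 101100101010001


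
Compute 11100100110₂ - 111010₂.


Align and subtract column by column (LSB to MSB, borrowing when needed):
  11100100110
- 00000111010
  -----------
  col 0: (0 - 0 borrow-in) - 0 → 0 - 0 = 0, borrow out 0
  col 1: (1 - 0 borrow-in) - 1 → 1 - 1 = 0, borrow out 0
  col 2: (1 - 0 borrow-in) - 0 → 1 - 0 = 1, borrow out 0
  col 3: (0 - 0 borrow-in) - 1 → borrow from next column: (0+2) - 1 = 1, borrow out 1
  col 4: (0 - 1 borrow-in) - 1 → borrow from next column: (-1+2) - 1 = 0, borrow out 1
  col 5: (1 - 1 borrow-in) - 1 → borrow from next column: (0+2) - 1 = 1, borrow out 1
  col 6: (0 - 1 borrow-in) - 0 → borrow from next column: (-1+2) - 0 = 1, borrow out 1
  col 7: (0 - 1 borrow-in) - 0 → borrow from next column: (-1+2) - 0 = 1, borrow out 1
  col 8: (1 - 1 borrow-in) - 0 → 0 - 0 = 0, borrow out 0
  col 9: (1 - 0 borrow-in) - 0 → 1 - 0 = 1, borrow out 0
  col 10: (1 - 0 borrow-in) - 0 → 1 - 0 = 1, borrow out 0
Reading bits MSB→LSB: 11011101100
Strip leading zeros: 11011101100
= 11011101100


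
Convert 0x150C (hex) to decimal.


Positional values:
Position 0: C × 16^0 = 12 × 1 = 12
Position 1: 0 × 16^1 = 0 × 16 = 0
Position 2: 5 × 16^2 = 5 × 256 = 1280
Position 3: 1 × 16^3 = 1 × 4096 = 4096
Sum = 12 + 0 + 1280 + 4096
= 5388


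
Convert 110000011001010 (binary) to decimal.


Positional values:
Bit 1: 1 × 2^1 = 2
Bit 3: 1 × 2^3 = 8
Bit 6: 1 × 2^6 = 64
Bit 7: 1 × 2^7 = 128
Bit 13: 1 × 2^13 = 8192
Bit 14: 1 × 2^14 = 16384
Sum = 2 + 8 + 64 + 128 + 8192 + 16384
= 24778


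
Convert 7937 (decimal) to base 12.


Divide by 12 repeatedly:
7937 ÷ 12 = 661 remainder 5
661 ÷ 12 = 55 remainder 1
55 ÷ 12 = 4 remainder 7
4 ÷ 12 = 0 remainder 4
Reading remainders bottom-up:
= 4715


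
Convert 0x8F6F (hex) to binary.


Each hex digit → 4 binary bits:
  8 = 1000
  F = 1111
  6 = 0110
  F = 1111
Concatenate: 1000 1111 0110 1111
= 1000111101101111


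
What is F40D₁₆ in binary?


Each hex digit → 4 binary bits:
  F = 1111
  4 = 0100
  0 = 0000
  D = 1101
Concatenate: 1111 0100 0000 1101
= 1111010000001101


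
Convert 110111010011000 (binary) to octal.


Group into 3-bit groups: 110111010011000
  110 = 6
  111 = 7
  010 = 2
  011 = 3
  000 = 0
= 0o67230


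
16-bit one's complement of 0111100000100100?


Original: 0111100000100100
Invert all bits:
  bit 0: 0 → 1
  bit 1: 1 → 0
  bit 2: 1 → 0
  bit 3: 1 → 0
  bit 4: 1 → 0
  bit 5: 0 → 1
  bit 6: 0 → 1
  bit 7: 0 → 1
  bit 8: 0 → 1
  bit 9: 0 → 1
  bit 10: 1 → 0
  bit 11: 0 → 1
  bit 12: 0 → 1
  bit 13: 1 → 0
  bit 14: 0 → 1
  bit 15: 0 → 1
= 1000011111011011


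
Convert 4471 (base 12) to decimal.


Positional values (base 12):
  1 × 12^0 = 1 × 1 = 1
  7 × 12^1 = 7 × 12 = 84
  4 × 12^2 = 4 × 144 = 576
  4 × 12^3 = 4 × 1728 = 6912
Sum = 1 + 84 + 576 + 6912
= 7573


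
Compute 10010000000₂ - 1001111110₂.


Align and subtract column by column (LSB to MSB, borrowing when needed):
  10010000000
- 01001111110
  -----------
  col 0: (0 - 0 borrow-in) - 0 → 0 - 0 = 0, borrow out 0
  col 1: (0 - 0 borrow-in) - 1 → borrow from next column: (0+2) - 1 = 1, borrow out 1
  col 2: (0 - 1 borrow-in) - 1 → borrow from next column: (-1+2) - 1 = 0, borrow out 1
  col 3: (0 - 1 borrow-in) - 1 → borrow from next column: (-1+2) - 1 = 0, borrow out 1
  col 4: (0 - 1 borrow-in) - 1 → borrow from next column: (-1+2) - 1 = 0, borrow out 1
  col 5: (0 - 1 borrow-in) - 1 → borrow from next column: (-1+2) - 1 = 0, borrow out 1
  col 6: (0 - 1 borrow-in) - 1 → borrow from next column: (-1+2) - 1 = 0, borrow out 1
  col 7: (1 - 1 borrow-in) - 0 → 0 - 0 = 0, borrow out 0
  col 8: (0 - 0 borrow-in) - 0 → 0 - 0 = 0, borrow out 0
  col 9: (0 - 0 borrow-in) - 1 → borrow from next column: (0+2) - 1 = 1, borrow out 1
  col 10: (1 - 1 borrow-in) - 0 → 0 - 0 = 0, borrow out 0
Reading bits MSB→LSB: 01000000010
Strip leading zeros: 1000000010
= 1000000010


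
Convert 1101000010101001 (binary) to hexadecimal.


Group into 4-bit nibbles: 1101000010101001
  1101 = D
  0000 = 0
  1010 = A
  1001 = 9
= 0xD0A9


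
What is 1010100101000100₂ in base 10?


Positional values:
Bit 2: 1 × 2^2 = 4
Bit 6: 1 × 2^6 = 64
Bit 8: 1 × 2^8 = 256
Bit 11: 1 × 2^11 = 2048
Bit 13: 1 × 2^13 = 8192
Bit 15: 1 × 2^15 = 32768
Sum = 4 + 64 + 256 + 2048 + 8192 + 32768
= 43332


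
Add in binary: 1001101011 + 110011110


Align and add column by column (LSB to MSB, carry propagating):
  01001101011
+ 00110011110
  -----------
  col 0: 1 + 0 + 0 (carry in) = 1 → bit 1, carry out 0
  col 1: 1 + 1 + 0 (carry in) = 2 → bit 0, carry out 1
  col 2: 0 + 1 + 1 (carry in) = 2 → bit 0, carry out 1
  col 3: 1 + 1 + 1 (carry in) = 3 → bit 1, carry out 1
  col 4: 0 + 1 + 1 (carry in) = 2 → bit 0, carry out 1
  col 5: 1 + 0 + 1 (carry in) = 2 → bit 0, carry out 1
  col 6: 1 + 0 + 1 (carry in) = 2 → bit 0, carry out 1
  col 7: 0 + 1 + 1 (carry in) = 2 → bit 0, carry out 1
  col 8: 0 + 1 + 1 (carry in) = 2 → bit 0, carry out 1
  col 9: 1 + 0 + 1 (carry in) = 2 → bit 0, carry out 1
  col 10: 0 + 0 + 1 (carry in) = 1 → bit 1, carry out 0
Reading bits MSB→LSB: 10000001001
Strip leading zeros: 10000001001
= 10000001001


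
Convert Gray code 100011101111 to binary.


Gray code: 100011101111
MSB stays the same: 1
Each subsequent bit = prev_binary XOR current_gray:
  B[1] = 1 XOR 0 = 1
  B[2] = 1 XOR 0 = 1
  B[3] = 1 XOR 0 = 1
  B[4] = 1 XOR 1 = 0
  B[5] = 0 XOR 1 = 1
  B[6] = 1 XOR 1 = 0
  B[7] = 0 XOR 0 = 0
  B[8] = 0 XOR 1 = 1
  B[9] = 1 XOR 1 = 0
  B[10] = 0 XOR 1 = 1
  B[11] = 1 XOR 1 = 0
= 111101001010 (3914 decimal)


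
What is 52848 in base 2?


Divide by 2 repeatedly:
52848 ÷ 2 = 26424 remainder 0
26424 ÷ 2 = 13212 remainder 0
13212 ÷ 2 = 6606 remainder 0
6606 ÷ 2 = 3303 remainder 0
3303 ÷ 2 = 1651 remainder 1
1651 ÷ 2 = 825 remainder 1
825 ÷ 2 = 412 remainder 1
412 ÷ 2 = 206 remainder 0
206 ÷ 2 = 103 remainder 0
103 ÷ 2 = 51 remainder 1
51 ÷ 2 = 25 remainder 1
25 ÷ 2 = 12 remainder 1
12 ÷ 2 = 6 remainder 0
6 ÷ 2 = 3 remainder 0
3 ÷ 2 = 1 remainder 1
1 ÷ 2 = 0 remainder 1
Reading remainders bottom-up:
= 1100111001110000


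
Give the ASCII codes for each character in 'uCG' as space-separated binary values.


String: 'uCG'  (3 characters)
Per-character ASCII lookup:
  'u': lowercase starts at 97: 'u' = 97 + 20 = 117 → 1110101
  'C': uppercase starts at 65: 'C' = 65 + 2 = 67 → 1000011
  'G': uppercase starts at 65: 'G' = 65 + 6 = 71 → 1000111
= 1110101 1000011 1000111


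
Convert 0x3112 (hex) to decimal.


Positional values:
Position 0: 2 × 16^0 = 2 × 1 = 2
Position 1: 1 × 16^1 = 1 × 16 = 16
Position 2: 1 × 16^2 = 1 × 256 = 256
Position 3: 3 × 16^3 = 3 × 4096 = 12288
Sum = 2 + 16 + 256 + 12288
= 12562


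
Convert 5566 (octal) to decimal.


Positional values:
Position 0: 6 × 8^0 = 6
Position 1: 6 × 8^1 = 48
Position 2: 5 × 8^2 = 320
Position 3: 5 × 8^3 = 2560
Sum = 6 + 48 + 320 + 2560
= 2934


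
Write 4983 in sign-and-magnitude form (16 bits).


Sign bit: 0 (positive)
Magnitude: 4983 = 001001101110111
= 0001001101110111


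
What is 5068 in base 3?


Divide by 3 repeatedly:
5068 ÷ 3 = 1689 remainder 1
1689 ÷ 3 = 563 remainder 0
563 ÷ 3 = 187 remainder 2
187 ÷ 3 = 62 remainder 1
62 ÷ 3 = 20 remainder 2
20 ÷ 3 = 6 remainder 2
6 ÷ 3 = 2 remainder 0
2 ÷ 3 = 0 remainder 2
Reading remainders bottom-up:
= 20221201


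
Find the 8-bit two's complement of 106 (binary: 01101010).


Original: 01101010
Step 1 - Invert all bits: 10010101
Step 2 - Add 1: 10010101 + 1
= 10010110 (represents -106)


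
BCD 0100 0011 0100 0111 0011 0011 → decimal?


Each 4-bit group → digit:
  0100 → 4
  0011 → 3
  0100 → 4
  0111 → 7
  0011 → 3
  0011 → 3
= 434733


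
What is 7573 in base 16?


Divide by 16 repeatedly:
7573 ÷ 16 = 473 remainder 5 (5)
473 ÷ 16 = 29 remainder 9 (9)
29 ÷ 16 = 1 remainder 13 (D)
1 ÷ 16 = 0 remainder 1 (1)
Reading remainders bottom-up:
= 0x1D95


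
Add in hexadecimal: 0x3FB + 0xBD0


Align and add column by column (LSB to MSB, each column mod 16 with carry):
  03FB
+ 0BD0
  ----
  col 0: B(11) + 0(0) + 0 (carry in) = 11 → B(11), carry out 0
  col 1: F(15) + D(13) + 0 (carry in) = 28 → C(12), carry out 1
  col 2: 3(3) + B(11) + 1 (carry in) = 15 → F(15), carry out 0
  col 3: 0(0) + 0(0) + 0 (carry in) = 0 → 0(0), carry out 0
Reading digits MSB→LSB: 0FCB
Strip leading zeros: FCB
= 0xFCB


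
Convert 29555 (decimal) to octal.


Divide by 8 repeatedly:
29555 ÷ 8 = 3694 remainder 3
3694 ÷ 8 = 461 remainder 6
461 ÷ 8 = 57 remainder 5
57 ÷ 8 = 7 remainder 1
7 ÷ 8 = 0 remainder 7
Reading remainders bottom-up:
= 0o71563


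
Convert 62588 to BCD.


Each digit → 4-bit binary:
  6 → 0110
  2 → 0010
  5 → 0101
  8 → 1000
  8 → 1000
= 0110 0010 0101 1000 1000


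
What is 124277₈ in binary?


Each octal digit → 3 binary bits:
  1 = 001
  2 = 010
  4 = 100
  2 = 010
  7 = 111
  7 = 111
Concatenate: 001 010 100 010 111 111
= 001010100010111111


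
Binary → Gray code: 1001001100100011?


Binary: 1001001100100011
Gray code: G = B XOR (B >> 1)
B >> 1 = 0100100110010001
1001001100100011 XOR 0100100110010001:
  1 XOR 0 = 1
  0 XOR 1 = 1
  0 XOR 0 = 0
  1 XOR 0 = 1
  0 XOR 1 = 1
  0 XOR 0 = 0
  1 XOR 0 = 1
  1 XOR 1 = 0
  0 XOR 1 = 1
  0 XOR 0 = 0
  1 XOR 0 = 1
  0 XOR 1 = 1
  0 XOR 0 = 0
  0 XOR 0 = 0
  1 XOR 0 = 1
  1 XOR 1 = 0
= 1101101010110010


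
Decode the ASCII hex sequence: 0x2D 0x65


Codes (hex): 0x2D 0x65
Per-code ASCII lookup:
  0x2D = 45  (special character) → '-'
  0x65 = 101  (range 97-122: lowercase, 101 - 97 = 4) → 'e'
= '-e'


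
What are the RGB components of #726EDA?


Hex: #726EDA
R = 72₁₆ = 114
G = 6E₁₆ = 110
B = DA₁₆ = 218
= RGB(114, 110, 218)


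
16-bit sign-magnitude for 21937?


Sign bit: 0 (positive)
Magnitude: 21937 = 101010110110001
= 0101010110110001


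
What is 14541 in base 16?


Divide by 16 repeatedly:
14541 ÷ 16 = 908 remainder 13 (D)
908 ÷ 16 = 56 remainder 12 (C)
56 ÷ 16 = 3 remainder 8 (8)
3 ÷ 16 = 0 remainder 3 (3)
Reading remainders bottom-up:
= 0x38CD


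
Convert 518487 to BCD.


Each digit → 4-bit binary:
  5 → 0101
  1 → 0001
  8 → 1000
  4 → 0100
  8 → 1000
  7 → 0111
= 0101 0001 1000 0100 1000 0111


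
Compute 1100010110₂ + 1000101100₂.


Align and add column by column (LSB to MSB, carry propagating):
  01100010110
+ 01000101100
  -----------
  col 0: 0 + 0 + 0 (carry in) = 0 → bit 0, carry out 0
  col 1: 1 + 0 + 0 (carry in) = 1 → bit 1, carry out 0
  col 2: 1 + 1 + 0 (carry in) = 2 → bit 0, carry out 1
  col 3: 0 + 1 + 1 (carry in) = 2 → bit 0, carry out 1
  col 4: 1 + 0 + 1 (carry in) = 2 → bit 0, carry out 1
  col 5: 0 + 1 + 1 (carry in) = 2 → bit 0, carry out 1
  col 6: 0 + 0 + 1 (carry in) = 1 → bit 1, carry out 0
  col 7: 0 + 0 + 0 (carry in) = 0 → bit 0, carry out 0
  col 8: 1 + 0 + 0 (carry in) = 1 → bit 1, carry out 0
  col 9: 1 + 1 + 0 (carry in) = 2 → bit 0, carry out 1
  col 10: 0 + 0 + 1 (carry in) = 1 → bit 1, carry out 0
Reading bits MSB→LSB: 10101000010
Strip leading zeros: 10101000010
= 10101000010


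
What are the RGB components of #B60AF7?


Hex: #B60AF7
R = B6₁₆ = 182
G = 0A₁₆ = 10
B = F7₁₆ = 247
= RGB(182, 10, 247)


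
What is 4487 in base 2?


Divide by 2 repeatedly:
4487 ÷ 2 = 2243 remainder 1
2243 ÷ 2 = 1121 remainder 1
1121 ÷ 2 = 560 remainder 1
560 ÷ 2 = 280 remainder 0
280 ÷ 2 = 140 remainder 0
140 ÷ 2 = 70 remainder 0
70 ÷ 2 = 35 remainder 0
35 ÷ 2 = 17 remainder 1
17 ÷ 2 = 8 remainder 1
8 ÷ 2 = 4 remainder 0
4 ÷ 2 = 2 remainder 0
2 ÷ 2 = 1 remainder 0
1 ÷ 2 = 0 remainder 1
Reading remainders bottom-up:
= 1000110000111


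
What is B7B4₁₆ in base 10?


Positional values:
Position 0: 4 × 16^0 = 4 × 1 = 4
Position 1: B × 16^1 = 11 × 16 = 176
Position 2: 7 × 16^2 = 7 × 256 = 1792
Position 3: B × 16^3 = 11 × 4096 = 45056
Sum = 4 + 176 + 1792 + 45056
= 47028


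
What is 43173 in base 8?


Divide by 8 repeatedly:
43173 ÷ 8 = 5396 remainder 5
5396 ÷ 8 = 674 remainder 4
674 ÷ 8 = 84 remainder 2
84 ÷ 8 = 10 remainder 4
10 ÷ 8 = 1 remainder 2
1 ÷ 8 = 0 remainder 1
Reading remainders bottom-up:
= 0o124245


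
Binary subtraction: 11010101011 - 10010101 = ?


Align and subtract column by column (LSB to MSB, borrowing when needed):
  11010101011
- 00010010101
  -----------
  col 0: (1 - 0 borrow-in) - 1 → 1 - 1 = 0, borrow out 0
  col 1: (1 - 0 borrow-in) - 0 → 1 - 0 = 1, borrow out 0
  col 2: (0 - 0 borrow-in) - 1 → borrow from next column: (0+2) - 1 = 1, borrow out 1
  col 3: (1 - 1 borrow-in) - 0 → 0 - 0 = 0, borrow out 0
  col 4: (0 - 0 borrow-in) - 1 → borrow from next column: (0+2) - 1 = 1, borrow out 1
  col 5: (1 - 1 borrow-in) - 0 → 0 - 0 = 0, borrow out 0
  col 6: (0 - 0 borrow-in) - 0 → 0 - 0 = 0, borrow out 0
  col 7: (1 - 0 borrow-in) - 1 → 1 - 1 = 0, borrow out 0
  col 8: (0 - 0 borrow-in) - 0 → 0 - 0 = 0, borrow out 0
  col 9: (1 - 0 borrow-in) - 0 → 1 - 0 = 1, borrow out 0
  col 10: (1 - 0 borrow-in) - 0 → 1 - 0 = 1, borrow out 0
Reading bits MSB→LSB: 11000010110
Strip leading zeros: 11000010110
= 11000010110


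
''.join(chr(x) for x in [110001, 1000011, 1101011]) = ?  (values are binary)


Codes (binary): 110001 1000011 1101011
Per-code ASCII lookup:
  110001 = 49  (range 48-57: digits, 49 - 48 = 1) → '1'
  1000011 = 67  (range 65-90: uppercase, 67 - 65 = 2) → 'C'
  1101011 = 107  (range 97-122: lowercase, 107 - 97 = 10) → 'k'
= '1Ck'


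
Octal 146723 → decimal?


Positional values:
Position 0: 3 × 8^0 = 3
Position 1: 2 × 8^1 = 16
Position 2: 7 × 8^2 = 448
Position 3: 6 × 8^3 = 3072
Position 4: 4 × 8^4 = 16384
Position 5: 1 × 8^5 = 32768
Sum = 3 + 16 + 448 + 3072 + 16384 + 32768
= 52691


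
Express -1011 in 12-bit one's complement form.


Original: 001111110011
Invert all bits:
  bit 0: 0 → 1
  bit 1: 0 → 1
  bit 2: 1 → 0
  bit 3: 1 → 0
  bit 4: 1 → 0
  bit 5: 1 → 0
  bit 6: 1 → 0
  bit 7: 1 → 0
  bit 8: 0 → 1
  bit 9: 0 → 1
  bit 10: 1 → 0
  bit 11: 1 → 0
= 110000001100


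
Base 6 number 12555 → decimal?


Positional values (base 6):
  5 × 6^0 = 5 × 1 = 5
  5 × 6^1 = 5 × 6 = 30
  5 × 6^2 = 5 × 36 = 180
  2 × 6^3 = 2 × 216 = 432
  1 × 6^4 = 1 × 1296 = 1296
Sum = 5 + 30 + 180 + 432 + 1296
= 1943


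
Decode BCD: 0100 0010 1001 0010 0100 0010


Each 4-bit group → digit:
  0100 → 4
  0010 → 2
  1001 → 9
  0010 → 2
  0100 → 4
  0010 → 2
= 429242


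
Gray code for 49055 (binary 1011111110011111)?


Binary: 1011111110011111
Gray code: G = B XOR (B >> 1)
B >> 1 = 0101111111001111
1011111110011111 XOR 0101111111001111:
  1 XOR 0 = 1
  0 XOR 1 = 1
  1 XOR 0 = 1
  1 XOR 1 = 0
  1 XOR 1 = 0
  1 XOR 1 = 0
  1 XOR 1 = 0
  1 XOR 1 = 0
  1 XOR 1 = 0
  0 XOR 1 = 1
  0 XOR 0 = 0
  1 XOR 0 = 1
  1 XOR 1 = 0
  1 XOR 1 = 0
  1 XOR 1 = 0
  1 XOR 1 = 0
= 1110000001010000


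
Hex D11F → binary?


Each hex digit → 4 binary bits:
  D = 1101
  1 = 0001
  1 = 0001
  F = 1111
Concatenate: 1101 0001 0001 1111
= 1101000100011111


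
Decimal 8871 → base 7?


Divide by 7 repeatedly:
8871 ÷ 7 = 1267 remainder 2
1267 ÷ 7 = 181 remainder 0
181 ÷ 7 = 25 remainder 6
25 ÷ 7 = 3 remainder 4
3 ÷ 7 = 0 remainder 3
Reading remainders bottom-up:
= 34602


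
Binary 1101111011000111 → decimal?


Positional values:
Bit 0: 1 × 2^0 = 1
Bit 1: 1 × 2^1 = 2
Bit 2: 1 × 2^2 = 4
Bit 6: 1 × 2^6 = 64
Bit 7: 1 × 2^7 = 128
Bit 9: 1 × 2^9 = 512
Bit 10: 1 × 2^10 = 1024
Bit 11: 1 × 2^11 = 2048
Bit 12: 1 × 2^12 = 4096
Bit 14: 1 × 2^14 = 16384
Bit 15: 1 × 2^15 = 32768
Sum = 1 + 2 + 4 + 64 + 128 + 512 + 1024 + 2048 + 4096 + 16384 + 32768
= 57031


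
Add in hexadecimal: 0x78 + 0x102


Align and add column by column (LSB to MSB, each column mod 16 with carry):
  0078
+ 0102
  ----
  col 0: 8(8) + 2(2) + 0 (carry in) = 10 → A(10), carry out 0
  col 1: 7(7) + 0(0) + 0 (carry in) = 7 → 7(7), carry out 0
  col 2: 0(0) + 1(1) + 0 (carry in) = 1 → 1(1), carry out 0
  col 3: 0(0) + 0(0) + 0 (carry in) = 0 → 0(0), carry out 0
Reading digits MSB→LSB: 017A
Strip leading zeros: 17A
= 0x17A


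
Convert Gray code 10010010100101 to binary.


Gray code: 10010010100101
MSB stays the same: 1
Each subsequent bit = prev_binary XOR current_gray:
  B[1] = 1 XOR 0 = 1
  B[2] = 1 XOR 0 = 1
  B[3] = 1 XOR 1 = 0
  B[4] = 0 XOR 0 = 0
  B[5] = 0 XOR 0 = 0
  B[6] = 0 XOR 1 = 1
  B[7] = 1 XOR 0 = 1
  B[8] = 1 XOR 1 = 0
  B[9] = 0 XOR 0 = 0
  B[10] = 0 XOR 0 = 0
  B[11] = 0 XOR 1 = 1
  B[12] = 1 XOR 0 = 1
  B[13] = 1 XOR 1 = 0
= 11100011000110 (14534 decimal)


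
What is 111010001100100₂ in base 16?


Group into 4-bit nibbles: 0111010001100100
  0111 = 7
  0100 = 4
  0110 = 6
  0100 = 4
= 0x7464


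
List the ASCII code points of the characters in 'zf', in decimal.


String: 'zf'  (2 characters)
Per-character ASCII lookup:
  'z': lowercase starts at 97: 'z' = 97 + 25 = 122
  'f': lowercase starts at 97: 'f' = 97 + 5 = 102
= 122 102


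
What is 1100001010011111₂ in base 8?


Group into 3-bit groups: 001100001010011111
  001 = 1
  100 = 4
  001 = 1
  010 = 2
  011 = 3
  111 = 7
= 0o141237


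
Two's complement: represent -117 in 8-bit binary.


Original: 01110101
Step 1 - Invert all bits: 10001010
Step 2 - Add 1: 10001010 + 1
= 10001011 (represents -117)


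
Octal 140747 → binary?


Each octal digit → 3 binary bits:
  1 = 001
  4 = 100
  0 = 000
  7 = 111
  4 = 100
  7 = 111
Concatenate: 001 100 000 111 100 111
= 001100000111100111


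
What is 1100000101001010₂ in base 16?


Group into 4-bit nibbles: 1100000101001010
  1100 = C
  0001 = 1
  0100 = 4
  1010 = A
= 0xC14A


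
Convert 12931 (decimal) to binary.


Divide by 2 repeatedly:
12931 ÷ 2 = 6465 remainder 1
6465 ÷ 2 = 3232 remainder 1
3232 ÷ 2 = 1616 remainder 0
1616 ÷ 2 = 808 remainder 0
808 ÷ 2 = 404 remainder 0
404 ÷ 2 = 202 remainder 0
202 ÷ 2 = 101 remainder 0
101 ÷ 2 = 50 remainder 1
50 ÷ 2 = 25 remainder 0
25 ÷ 2 = 12 remainder 1
12 ÷ 2 = 6 remainder 0
6 ÷ 2 = 3 remainder 0
3 ÷ 2 = 1 remainder 1
1 ÷ 2 = 0 remainder 1
Reading remainders bottom-up:
= 11001010000011


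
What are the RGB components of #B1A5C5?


Hex: #B1A5C5
R = B1₁₆ = 177
G = A5₁₆ = 165
B = C5₁₆ = 197
= RGB(177, 165, 197)


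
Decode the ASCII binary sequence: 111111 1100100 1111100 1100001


Codes (binary): 111111 1100100 1111100 1100001
Per-code ASCII lookup:
  111111 = 63  (special character) → '?'
  1100100 = 100  (range 97-122: lowercase, 100 - 97 = 3) → 'd'
  1111100 = 124  (special character) → '|'
  1100001 = 97  (range 97-122: lowercase, 97 - 97 = 0) → 'a'
= '?d|a'


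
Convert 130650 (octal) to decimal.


Positional values:
Position 0: 0 × 8^0 = 0
Position 1: 5 × 8^1 = 40
Position 2: 6 × 8^2 = 384
Position 3: 0 × 8^3 = 0
Position 4: 3 × 8^4 = 12288
Position 5: 1 × 8^5 = 32768
Sum = 0 + 40 + 384 + 0 + 12288 + 32768
= 45480


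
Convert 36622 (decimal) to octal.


Divide by 8 repeatedly:
36622 ÷ 8 = 4577 remainder 6
4577 ÷ 8 = 572 remainder 1
572 ÷ 8 = 71 remainder 4
71 ÷ 8 = 8 remainder 7
8 ÷ 8 = 1 remainder 0
1 ÷ 8 = 0 remainder 1
Reading remainders bottom-up:
= 0o107416


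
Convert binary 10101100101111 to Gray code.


Binary: 10101100101111
Gray code: G = B XOR (B >> 1)
B >> 1 = 01010110010111
10101100101111 XOR 01010110010111:
  1 XOR 0 = 1
  0 XOR 1 = 1
  1 XOR 0 = 1
  0 XOR 1 = 1
  1 XOR 0 = 1
  1 XOR 1 = 0
  0 XOR 1 = 1
  0 XOR 0 = 0
  1 XOR 0 = 1
  0 XOR 1 = 1
  1 XOR 0 = 1
  1 XOR 1 = 0
  1 XOR 1 = 0
  1 XOR 1 = 0
= 11111010111000


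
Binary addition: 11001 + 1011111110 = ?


Align and add column by column (LSB to MSB, carry propagating):
  00000011001
+ 01011111110
  -----------
  col 0: 1 + 0 + 0 (carry in) = 1 → bit 1, carry out 0
  col 1: 0 + 1 + 0 (carry in) = 1 → bit 1, carry out 0
  col 2: 0 + 1 + 0 (carry in) = 1 → bit 1, carry out 0
  col 3: 1 + 1 + 0 (carry in) = 2 → bit 0, carry out 1
  col 4: 1 + 1 + 1 (carry in) = 3 → bit 1, carry out 1
  col 5: 0 + 1 + 1 (carry in) = 2 → bit 0, carry out 1
  col 6: 0 + 1 + 1 (carry in) = 2 → bit 0, carry out 1
  col 7: 0 + 1 + 1 (carry in) = 2 → bit 0, carry out 1
  col 8: 0 + 0 + 1 (carry in) = 1 → bit 1, carry out 0
  col 9: 0 + 1 + 0 (carry in) = 1 → bit 1, carry out 0
  col 10: 0 + 0 + 0 (carry in) = 0 → bit 0, carry out 0
Reading bits MSB→LSB: 01100010111
Strip leading zeros: 1100010111
= 1100010111


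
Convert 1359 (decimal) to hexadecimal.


Divide by 16 repeatedly:
1359 ÷ 16 = 84 remainder 15 (F)
84 ÷ 16 = 5 remainder 4 (4)
5 ÷ 16 = 0 remainder 5 (5)
Reading remainders bottom-up:
= 0x54F


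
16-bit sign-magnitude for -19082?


Sign bit: 1 (negative)
Magnitude: 19082 = 100101010001010
= 1100101010001010


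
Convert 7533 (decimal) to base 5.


Divide by 5 repeatedly:
7533 ÷ 5 = 1506 remainder 3
1506 ÷ 5 = 301 remainder 1
301 ÷ 5 = 60 remainder 1
60 ÷ 5 = 12 remainder 0
12 ÷ 5 = 2 remainder 2
2 ÷ 5 = 0 remainder 2
Reading remainders bottom-up:
= 220113


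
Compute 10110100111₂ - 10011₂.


Align and subtract column by column (LSB to MSB, borrowing when needed):
  10110100111
- 00000010011
  -----------
  col 0: (1 - 0 borrow-in) - 1 → 1 - 1 = 0, borrow out 0
  col 1: (1 - 0 borrow-in) - 1 → 1 - 1 = 0, borrow out 0
  col 2: (1 - 0 borrow-in) - 0 → 1 - 0 = 1, borrow out 0
  col 3: (0 - 0 borrow-in) - 0 → 0 - 0 = 0, borrow out 0
  col 4: (0 - 0 borrow-in) - 1 → borrow from next column: (0+2) - 1 = 1, borrow out 1
  col 5: (1 - 1 borrow-in) - 0 → 0 - 0 = 0, borrow out 0
  col 6: (0 - 0 borrow-in) - 0 → 0 - 0 = 0, borrow out 0
  col 7: (1 - 0 borrow-in) - 0 → 1 - 0 = 1, borrow out 0
  col 8: (1 - 0 borrow-in) - 0 → 1 - 0 = 1, borrow out 0
  col 9: (0 - 0 borrow-in) - 0 → 0 - 0 = 0, borrow out 0
  col 10: (1 - 0 borrow-in) - 0 → 1 - 0 = 1, borrow out 0
Reading bits MSB→LSB: 10110010100
Strip leading zeros: 10110010100
= 10110010100
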